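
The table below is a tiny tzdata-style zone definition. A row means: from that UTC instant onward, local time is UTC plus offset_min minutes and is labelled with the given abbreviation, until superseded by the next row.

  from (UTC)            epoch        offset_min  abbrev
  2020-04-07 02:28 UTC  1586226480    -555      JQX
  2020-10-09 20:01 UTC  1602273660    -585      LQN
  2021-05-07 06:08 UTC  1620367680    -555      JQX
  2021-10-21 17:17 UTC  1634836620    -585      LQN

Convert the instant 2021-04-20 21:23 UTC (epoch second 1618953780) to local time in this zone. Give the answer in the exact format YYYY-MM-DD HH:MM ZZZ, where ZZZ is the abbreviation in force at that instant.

Query: 2021-04-20 21:23 UTC
Rule 2/4 (LQN, -09:45): 2020-10-09 20:01 UTC ≤ query < 2021-05-07 06:08 UTC
21·60 + 23 - 585 = 698 min
698 = 0·1440 + 698; 698 = 11·60 + 38 → 11:38, same day
→ 2021-04-20 11:38 LQN

2021-04-20 11:38 LQN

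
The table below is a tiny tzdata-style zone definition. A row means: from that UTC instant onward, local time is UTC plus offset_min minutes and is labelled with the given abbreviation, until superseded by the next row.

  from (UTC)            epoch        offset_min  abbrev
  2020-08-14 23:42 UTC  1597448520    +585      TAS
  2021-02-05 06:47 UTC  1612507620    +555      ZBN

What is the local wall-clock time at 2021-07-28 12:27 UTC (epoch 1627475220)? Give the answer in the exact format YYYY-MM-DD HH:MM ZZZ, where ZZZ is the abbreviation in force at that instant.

2021-07-28 21:42 ZBN

Query: 2021-07-28 12:27 UTC
Rule 2/2 (ZBN, +09:15): 2021-02-05 06:47 UTC ≤ query < +∞
12·60 + 27 + 555 = 1302 min
1302 = 0·1440 + 1302; 1302 = 21·60 + 42 → 21:42, same day
→ 2021-07-28 21:42 ZBN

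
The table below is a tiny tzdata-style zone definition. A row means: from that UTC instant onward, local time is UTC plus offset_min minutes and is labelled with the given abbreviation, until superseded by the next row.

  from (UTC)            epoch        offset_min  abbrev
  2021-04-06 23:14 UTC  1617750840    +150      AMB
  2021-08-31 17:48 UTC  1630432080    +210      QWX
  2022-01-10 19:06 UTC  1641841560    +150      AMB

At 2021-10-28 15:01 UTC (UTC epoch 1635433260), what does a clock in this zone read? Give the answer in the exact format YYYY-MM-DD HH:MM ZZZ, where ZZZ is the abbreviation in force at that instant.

Query: 2021-10-28 15:01 UTC
Rule 2/3 (QWX, +03:30): 2021-08-31 17:48 UTC ≤ query < 2022-01-10 19:06 UTC
15·60 + 1 + 210 = 1111 min
1111 = 0·1440 + 1111; 1111 = 18·60 + 31 → 18:31, same day
→ 2021-10-28 18:31 QWX

2021-10-28 18:31 QWX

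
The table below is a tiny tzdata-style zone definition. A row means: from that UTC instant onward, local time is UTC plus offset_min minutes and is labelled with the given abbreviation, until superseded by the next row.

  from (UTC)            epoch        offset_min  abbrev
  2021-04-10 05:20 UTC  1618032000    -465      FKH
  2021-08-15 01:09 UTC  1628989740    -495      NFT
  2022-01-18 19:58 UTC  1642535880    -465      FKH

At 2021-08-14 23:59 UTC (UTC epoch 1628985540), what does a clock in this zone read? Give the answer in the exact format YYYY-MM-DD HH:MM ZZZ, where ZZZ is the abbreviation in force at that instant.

Query: 2021-08-14 23:59 UTC
Rule 1/3 (FKH, -07:45): 2021-04-10 05:20 UTC ≤ query < 2021-08-15 01:09 UTC
23·60 + 59 - 465 = 974 min
974 = 0·1440 + 974; 974 = 16·60 + 14 → 16:14, same day
→ 2021-08-14 16:14 FKH

2021-08-14 16:14 FKH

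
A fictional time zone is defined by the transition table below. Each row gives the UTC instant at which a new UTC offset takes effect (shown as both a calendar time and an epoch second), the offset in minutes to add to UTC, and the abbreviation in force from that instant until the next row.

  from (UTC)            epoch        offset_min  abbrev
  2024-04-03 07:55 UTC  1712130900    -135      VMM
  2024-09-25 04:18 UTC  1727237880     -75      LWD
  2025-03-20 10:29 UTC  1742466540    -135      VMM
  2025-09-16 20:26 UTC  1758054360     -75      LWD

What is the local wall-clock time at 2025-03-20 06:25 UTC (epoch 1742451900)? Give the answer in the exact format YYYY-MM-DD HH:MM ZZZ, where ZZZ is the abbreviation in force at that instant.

Query: 2025-03-20 06:25 UTC
Rule 2/4 (LWD, -01:15): 2024-09-25 04:18 UTC ≤ query < 2025-03-20 10:29 UTC
6·60 + 25 - 75 = 310 min
310 = 0·1440 + 310; 310 = 5·60 + 10 → 05:10, same day
→ 2025-03-20 05:10 LWD

2025-03-20 05:10 LWD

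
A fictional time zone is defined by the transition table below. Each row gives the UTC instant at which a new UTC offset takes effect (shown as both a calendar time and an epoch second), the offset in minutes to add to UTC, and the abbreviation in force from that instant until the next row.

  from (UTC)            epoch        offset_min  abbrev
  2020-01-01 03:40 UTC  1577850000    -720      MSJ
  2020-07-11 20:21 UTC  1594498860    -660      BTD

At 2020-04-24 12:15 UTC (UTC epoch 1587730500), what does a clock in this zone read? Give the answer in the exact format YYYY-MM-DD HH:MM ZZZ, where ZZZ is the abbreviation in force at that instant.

Query: 2020-04-24 12:15 UTC
Rule 1/2 (MSJ, -12:00): 2020-01-01 03:40 UTC ≤ query < 2020-07-11 20:21 UTC
12·60 + 15 - 720 = 15 min
15 = 0·1440 + 15; 15 = 0·60 + 15 → 00:15, same day
→ 2020-04-24 00:15 MSJ

2020-04-24 00:15 MSJ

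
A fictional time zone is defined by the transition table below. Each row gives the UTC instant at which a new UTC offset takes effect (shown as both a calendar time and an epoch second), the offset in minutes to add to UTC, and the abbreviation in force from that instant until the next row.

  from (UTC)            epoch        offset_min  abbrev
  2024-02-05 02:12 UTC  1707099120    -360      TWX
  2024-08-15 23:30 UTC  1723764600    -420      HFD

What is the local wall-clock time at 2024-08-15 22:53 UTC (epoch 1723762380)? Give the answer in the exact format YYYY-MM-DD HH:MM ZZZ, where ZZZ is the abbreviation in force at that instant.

Query: 2024-08-15 22:53 UTC
Rule 1/2 (TWX, -06:00): 2024-02-05 02:12 UTC ≤ query < 2024-08-15 23:30 UTC
22·60 + 53 - 360 = 1013 min
1013 = 0·1440 + 1013; 1013 = 16·60 + 53 → 16:53, same day
→ 2024-08-15 16:53 TWX

2024-08-15 16:53 TWX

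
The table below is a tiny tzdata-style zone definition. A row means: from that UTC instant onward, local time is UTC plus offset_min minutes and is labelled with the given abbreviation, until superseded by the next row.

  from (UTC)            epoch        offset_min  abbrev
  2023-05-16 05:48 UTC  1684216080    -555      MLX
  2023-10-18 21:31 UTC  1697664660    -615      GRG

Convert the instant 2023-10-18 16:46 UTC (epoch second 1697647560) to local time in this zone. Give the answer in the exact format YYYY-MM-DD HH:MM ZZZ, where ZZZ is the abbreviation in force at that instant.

2023-10-18 07:31 MLX

Query: 2023-10-18 16:46 UTC
Rule 1/2 (MLX, -09:15): 2023-05-16 05:48 UTC ≤ query < 2023-10-18 21:31 UTC
16·60 + 46 - 555 = 451 min
451 = 0·1440 + 451; 451 = 7·60 + 31 → 07:31, same day
→ 2023-10-18 07:31 MLX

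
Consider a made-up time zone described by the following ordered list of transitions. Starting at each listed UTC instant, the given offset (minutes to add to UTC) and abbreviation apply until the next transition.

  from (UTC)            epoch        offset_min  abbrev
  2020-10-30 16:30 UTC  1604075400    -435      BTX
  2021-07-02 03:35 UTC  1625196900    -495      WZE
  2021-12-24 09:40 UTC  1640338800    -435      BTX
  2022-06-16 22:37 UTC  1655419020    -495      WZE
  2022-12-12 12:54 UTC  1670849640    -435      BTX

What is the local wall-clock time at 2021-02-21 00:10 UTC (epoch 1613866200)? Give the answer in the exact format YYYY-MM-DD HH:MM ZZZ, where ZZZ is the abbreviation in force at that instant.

2021-02-20 16:55 BTX

Query: 2021-02-21 00:10 UTC
Rule 1/5 (BTX, -07:15): 2020-10-30 16:30 UTC ≤ query < 2021-07-02 03:35 UTC
0·60 + 10 - 435 = -425 min
-425 = -1·1440 + 1015; 1015 = 16·60 + 55 → 16:55, 2021-02-21 - 1 day = 2021-02-20
→ 2021-02-20 16:55 BTX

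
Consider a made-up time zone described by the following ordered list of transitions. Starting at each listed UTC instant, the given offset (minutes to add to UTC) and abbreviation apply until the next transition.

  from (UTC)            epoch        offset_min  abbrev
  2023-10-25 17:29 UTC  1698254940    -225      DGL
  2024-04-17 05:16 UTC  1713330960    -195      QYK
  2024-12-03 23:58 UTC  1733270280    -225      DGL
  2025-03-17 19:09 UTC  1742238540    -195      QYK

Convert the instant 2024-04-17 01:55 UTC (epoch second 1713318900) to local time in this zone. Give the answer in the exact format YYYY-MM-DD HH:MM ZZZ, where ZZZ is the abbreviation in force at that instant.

2024-04-16 22:10 DGL

Query: 2024-04-17 01:55 UTC
Rule 1/4 (DGL, -03:45): 2023-10-25 17:29 UTC ≤ query < 2024-04-17 05:16 UTC
1·60 + 55 - 225 = -110 min
-110 = -1·1440 + 1330; 1330 = 22·60 + 10 → 22:10, 2024-04-17 - 1 day = 2024-04-16
→ 2024-04-16 22:10 DGL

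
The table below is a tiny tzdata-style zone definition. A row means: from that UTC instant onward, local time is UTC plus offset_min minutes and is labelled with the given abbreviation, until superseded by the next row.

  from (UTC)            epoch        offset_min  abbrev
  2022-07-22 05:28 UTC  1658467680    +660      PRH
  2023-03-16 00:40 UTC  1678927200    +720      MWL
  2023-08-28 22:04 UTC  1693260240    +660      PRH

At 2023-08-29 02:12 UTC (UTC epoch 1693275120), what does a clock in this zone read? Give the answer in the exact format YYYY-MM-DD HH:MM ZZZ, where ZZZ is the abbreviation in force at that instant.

2023-08-29 13:12 PRH

Query: 2023-08-29 02:12 UTC
Rule 3/3 (PRH, +11:00): 2023-08-28 22:04 UTC ≤ query < +∞
2·60 + 12 + 660 = 792 min
792 = 0·1440 + 792; 792 = 13·60 + 12 → 13:12, same day
→ 2023-08-29 13:12 PRH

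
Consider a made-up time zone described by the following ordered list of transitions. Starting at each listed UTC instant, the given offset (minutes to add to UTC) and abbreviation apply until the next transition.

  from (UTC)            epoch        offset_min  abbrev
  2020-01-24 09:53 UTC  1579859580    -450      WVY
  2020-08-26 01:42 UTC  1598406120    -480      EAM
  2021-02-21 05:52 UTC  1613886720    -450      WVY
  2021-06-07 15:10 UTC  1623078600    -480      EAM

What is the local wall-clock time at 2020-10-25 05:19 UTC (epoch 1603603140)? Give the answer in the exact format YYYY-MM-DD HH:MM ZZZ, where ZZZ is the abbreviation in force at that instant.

2020-10-24 21:19 EAM

Query: 2020-10-25 05:19 UTC
Rule 2/4 (EAM, -08:00): 2020-08-26 01:42 UTC ≤ query < 2021-02-21 05:52 UTC
5·60 + 19 - 480 = -161 min
-161 = -1·1440 + 1279; 1279 = 21·60 + 19 → 21:19, 2020-10-25 - 1 day = 2020-10-24
→ 2020-10-24 21:19 EAM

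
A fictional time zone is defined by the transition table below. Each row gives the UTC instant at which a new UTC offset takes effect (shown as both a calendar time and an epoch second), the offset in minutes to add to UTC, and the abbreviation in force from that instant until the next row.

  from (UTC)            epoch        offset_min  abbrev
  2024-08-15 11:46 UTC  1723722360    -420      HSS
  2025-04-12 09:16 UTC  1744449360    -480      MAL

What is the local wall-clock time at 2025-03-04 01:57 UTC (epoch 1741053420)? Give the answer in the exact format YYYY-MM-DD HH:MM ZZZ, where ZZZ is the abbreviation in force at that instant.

Query: 2025-03-04 01:57 UTC
Rule 1/2 (HSS, -07:00): 2024-08-15 11:46 UTC ≤ query < 2025-04-12 09:16 UTC
1·60 + 57 - 420 = -303 min
-303 = -1·1440 + 1137; 1137 = 18·60 + 57 → 18:57, 2025-03-04 - 1 day = 2025-03-03
→ 2025-03-03 18:57 HSS

2025-03-03 18:57 HSS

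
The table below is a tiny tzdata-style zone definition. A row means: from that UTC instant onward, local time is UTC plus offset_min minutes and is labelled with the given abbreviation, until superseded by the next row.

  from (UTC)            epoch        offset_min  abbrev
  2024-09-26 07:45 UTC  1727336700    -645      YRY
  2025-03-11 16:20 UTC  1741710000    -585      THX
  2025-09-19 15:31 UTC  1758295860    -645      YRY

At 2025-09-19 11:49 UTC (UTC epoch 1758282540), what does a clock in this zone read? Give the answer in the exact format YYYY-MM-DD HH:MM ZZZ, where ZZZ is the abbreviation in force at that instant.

Query: 2025-09-19 11:49 UTC
Rule 2/3 (THX, -09:45): 2025-03-11 16:20 UTC ≤ query < 2025-09-19 15:31 UTC
11·60 + 49 - 585 = 124 min
124 = 0·1440 + 124; 124 = 2·60 + 4 → 02:04, same day
→ 2025-09-19 02:04 THX

2025-09-19 02:04 THX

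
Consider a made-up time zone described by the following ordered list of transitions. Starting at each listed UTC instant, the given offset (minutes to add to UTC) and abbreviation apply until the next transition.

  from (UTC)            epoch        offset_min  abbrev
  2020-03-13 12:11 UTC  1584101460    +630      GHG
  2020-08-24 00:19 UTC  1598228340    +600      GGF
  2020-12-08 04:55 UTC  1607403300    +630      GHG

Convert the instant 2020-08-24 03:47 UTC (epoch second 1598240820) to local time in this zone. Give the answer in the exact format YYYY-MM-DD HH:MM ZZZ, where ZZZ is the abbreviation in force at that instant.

2020-08-24 13:47 GGF

Query: 2020-08-24 03:47 UTC
Rule 2/3 (GGF, +10:00): 2020-08-24 00:19 UTC ≤ query < 2020-12-08 04:55 UTC
3·60 + 47 + 600 = 827 min
827 = 0·1440 + 827; 827 = 13·60 + 47 → 13:47, same day
→ 2020-08-24 13:47 GGF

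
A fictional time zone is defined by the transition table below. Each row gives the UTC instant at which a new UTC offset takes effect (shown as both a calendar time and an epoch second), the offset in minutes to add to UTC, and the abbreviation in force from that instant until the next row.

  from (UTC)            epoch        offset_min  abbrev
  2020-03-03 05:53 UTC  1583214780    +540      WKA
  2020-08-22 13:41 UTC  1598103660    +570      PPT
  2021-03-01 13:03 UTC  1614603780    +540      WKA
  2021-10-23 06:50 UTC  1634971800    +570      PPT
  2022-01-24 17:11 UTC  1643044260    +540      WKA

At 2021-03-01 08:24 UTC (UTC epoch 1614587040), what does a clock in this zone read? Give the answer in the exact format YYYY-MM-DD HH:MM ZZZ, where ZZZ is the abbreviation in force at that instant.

Query: 2021-03-01 08:24 UTC
Rule 2/5 (PPT, +09:30): 2020-08-22 13:41 UTC ≤ query < 2021-03-01 13:03 UTC
8·60 + 24 + 570 = 1074 min
1074 = 0·1440 + 1074; 1074 = 17·60 + 54 → 17:54, same day
→ 2021-03-01 17:54 PPT

2021-03-01 17:54 PPT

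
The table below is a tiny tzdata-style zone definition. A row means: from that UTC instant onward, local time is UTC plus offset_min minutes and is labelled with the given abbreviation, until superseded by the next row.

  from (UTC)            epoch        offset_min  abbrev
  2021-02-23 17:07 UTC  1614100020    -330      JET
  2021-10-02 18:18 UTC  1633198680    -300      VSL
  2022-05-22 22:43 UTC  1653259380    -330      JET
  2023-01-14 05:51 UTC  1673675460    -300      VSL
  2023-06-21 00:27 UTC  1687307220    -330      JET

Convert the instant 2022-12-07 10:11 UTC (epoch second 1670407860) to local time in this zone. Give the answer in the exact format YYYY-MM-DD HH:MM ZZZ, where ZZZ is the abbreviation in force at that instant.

Query: 2022-12-07 10:11 UTC
Rule 3/5 (JET, -05:30): 2022-05-22 22:43 UTC ≤ query < 2023-01-14 05:51 UTC
10·60 + 11 - 330 = 281 min
281 = 0·1440 + 281; 281 = 4·60 + 41 → 04:41, same day
→ 2022-12-07 04:41 JET

2022-12-07 04:41 JET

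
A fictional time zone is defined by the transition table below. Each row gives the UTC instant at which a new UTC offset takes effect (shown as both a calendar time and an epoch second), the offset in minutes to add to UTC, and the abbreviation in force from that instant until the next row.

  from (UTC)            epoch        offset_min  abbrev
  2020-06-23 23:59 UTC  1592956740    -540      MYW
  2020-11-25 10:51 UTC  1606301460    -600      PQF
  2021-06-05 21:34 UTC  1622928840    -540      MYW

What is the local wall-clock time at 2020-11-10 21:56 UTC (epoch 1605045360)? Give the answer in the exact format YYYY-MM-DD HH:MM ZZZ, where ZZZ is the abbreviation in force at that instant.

2020-11-10 12:56 MYW

Query: 2020-11-10 21:56 UTC
Rule 1/3 (MYW, -09:00): 2020-06-23 23:59 UTC ≤ query < 2020-11-25 10:51 UTC
21·60 + 56 - 540 = 776 min
776 = 0·1440 + 776; 776 = 12·60 + 56 → 12:56, same day
→ 2020-11-10 12:56 MYW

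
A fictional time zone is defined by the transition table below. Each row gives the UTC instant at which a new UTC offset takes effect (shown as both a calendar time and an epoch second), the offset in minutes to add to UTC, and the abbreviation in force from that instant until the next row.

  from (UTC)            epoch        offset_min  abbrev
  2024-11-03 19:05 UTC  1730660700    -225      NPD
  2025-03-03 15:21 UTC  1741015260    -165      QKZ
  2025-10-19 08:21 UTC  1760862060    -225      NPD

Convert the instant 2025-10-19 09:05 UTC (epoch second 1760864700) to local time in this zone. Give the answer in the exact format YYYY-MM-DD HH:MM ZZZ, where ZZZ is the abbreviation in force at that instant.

Query: 2025-10-19 09:05 UTC
Rule 3/3 (NPD, -03:45): 2025-10-19 08:21 UTC ≤ query < +∞
9·60 + 5 - 225 = 320 min
320 = 0·1440 + 320; 320 = 5·60 + 20 → 05:20, same day
→ 2025-10-19 05:20 NPD

2025-10-19 05:20 NPD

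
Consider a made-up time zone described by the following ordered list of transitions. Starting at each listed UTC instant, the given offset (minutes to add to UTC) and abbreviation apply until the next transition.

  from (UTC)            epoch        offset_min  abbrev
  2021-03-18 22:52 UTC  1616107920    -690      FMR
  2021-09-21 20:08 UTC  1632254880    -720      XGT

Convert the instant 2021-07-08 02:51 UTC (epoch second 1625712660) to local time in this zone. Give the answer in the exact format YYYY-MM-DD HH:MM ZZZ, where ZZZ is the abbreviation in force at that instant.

2021-07-07 15:21 FMR

Query: 2021-07-08 02:51 UTC
Rule 1/2 (FMR, -11:30): 2021-03-18 22:52 UTC ≤ query < 2021-09-21 20:08 UTC
2·60 + 51 - 690 = -519 min
-519 = -1·1440 + 921; 921 = 15·60 + 21 → 15:21, 2021-07-08 - 1 day = 2021-07-07
→ 2021-07-07 15:21 FMR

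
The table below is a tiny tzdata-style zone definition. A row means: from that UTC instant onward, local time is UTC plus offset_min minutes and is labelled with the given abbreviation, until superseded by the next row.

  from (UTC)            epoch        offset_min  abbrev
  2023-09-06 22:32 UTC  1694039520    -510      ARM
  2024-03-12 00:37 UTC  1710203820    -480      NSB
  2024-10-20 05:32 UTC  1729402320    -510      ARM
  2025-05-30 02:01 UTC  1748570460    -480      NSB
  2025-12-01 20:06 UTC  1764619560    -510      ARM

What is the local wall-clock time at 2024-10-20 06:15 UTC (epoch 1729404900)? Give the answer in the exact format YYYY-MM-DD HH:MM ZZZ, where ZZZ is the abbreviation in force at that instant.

Query: 2024-10-20 06:15 UTC
Rule 3/5 (ARM, -08:30): 2024-10-20 05:32 UTC ≤ query < 2025-05-30 02:01 UTC
6·60 + 15 - 510 = -135 min
-135 = -1·1440 + 1305; 1305 = 21·60 + 45 → 21:45, 2024-10-20 - 1 day = 2024-10-19
→ 2024-10-19 21:45 ARM

2024-10-19 21:45 ARM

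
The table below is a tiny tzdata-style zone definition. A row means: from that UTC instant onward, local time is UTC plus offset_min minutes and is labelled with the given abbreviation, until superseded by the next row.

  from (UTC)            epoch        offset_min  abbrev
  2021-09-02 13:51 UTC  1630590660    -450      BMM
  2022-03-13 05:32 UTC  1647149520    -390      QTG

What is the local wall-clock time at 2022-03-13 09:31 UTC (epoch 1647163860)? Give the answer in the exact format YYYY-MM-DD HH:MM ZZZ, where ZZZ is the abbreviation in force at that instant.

Query: 2022-03-13 09:31 UTC
Rule 2/2 (QTG, -06:30): 2022-03-13 05:32 UTC ≤ query < +∞
9·60 + 31 - 390 = 181 min
181 = 0·1440 + 181; 181 = 3·60 + 1 → 03:01, same day
→ 2022-03-13 03:01 QTG

2022-03-13 03:01 QTG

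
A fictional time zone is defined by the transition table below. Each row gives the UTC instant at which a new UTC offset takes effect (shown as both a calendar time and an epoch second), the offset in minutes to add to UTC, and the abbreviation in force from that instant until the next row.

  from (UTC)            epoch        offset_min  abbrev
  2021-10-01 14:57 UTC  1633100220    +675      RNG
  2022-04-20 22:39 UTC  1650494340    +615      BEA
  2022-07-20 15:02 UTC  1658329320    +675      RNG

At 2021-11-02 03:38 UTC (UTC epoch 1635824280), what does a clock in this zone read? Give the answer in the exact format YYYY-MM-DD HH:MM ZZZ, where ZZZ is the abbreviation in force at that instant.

Query: 2021-11-02 03:38 UTC
Rule 1/3 (RNG, +11:15): 2021-10-01 14:57 UTC ≤ query < 2022-04-20 22:39 UTC
3·60 + 38 + 675 = 893 min
893 = 0·1440 + 893; 893 = 14·60 + 53 → 14:53, same day
→ 2021-11-02 14:53 RNG

2021-11-02 14:53 RNG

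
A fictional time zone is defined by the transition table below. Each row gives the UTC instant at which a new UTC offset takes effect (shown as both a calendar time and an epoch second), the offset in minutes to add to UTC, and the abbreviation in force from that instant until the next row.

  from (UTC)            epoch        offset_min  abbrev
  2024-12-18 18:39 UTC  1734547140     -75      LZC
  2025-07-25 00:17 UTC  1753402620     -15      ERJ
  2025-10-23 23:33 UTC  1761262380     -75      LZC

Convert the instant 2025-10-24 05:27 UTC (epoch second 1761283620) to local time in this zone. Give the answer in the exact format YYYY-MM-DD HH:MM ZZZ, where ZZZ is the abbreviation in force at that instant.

Query: 2025-10-24 05:27 UTC
Rule 3/3 (LZC, -01:15): 2025-10-23 23:33 UTC ≤ query < +∞
5·60 + 27 - 75 = 252 min
252 = 0·1440 + 252; 252 = 4·60 + 12 → 04:12, same day
→ 2025-10-24 04:12 LZC

2025-10-24 04:12 LZC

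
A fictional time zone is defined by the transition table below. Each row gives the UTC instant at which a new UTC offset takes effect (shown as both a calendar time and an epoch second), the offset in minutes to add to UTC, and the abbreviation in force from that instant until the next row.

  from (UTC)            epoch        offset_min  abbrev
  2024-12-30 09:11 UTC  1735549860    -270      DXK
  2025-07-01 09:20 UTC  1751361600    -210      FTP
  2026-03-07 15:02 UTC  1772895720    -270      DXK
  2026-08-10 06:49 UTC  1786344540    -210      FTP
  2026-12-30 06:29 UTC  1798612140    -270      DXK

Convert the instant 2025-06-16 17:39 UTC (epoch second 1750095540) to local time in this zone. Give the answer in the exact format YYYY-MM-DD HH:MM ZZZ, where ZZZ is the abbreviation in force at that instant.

2025-06-16 13:09 DXK

Query: 2025-06-16 17:39 UTC
Rule 1/5 (DXK, -04:30): 2024-12-30 09:11 UTC ≤ query < 2025-07-01 09:20 UTC
17·60 + 39 - 270 = 789 min
789 = 0·1440 + 789; 789 = 13·60 + 9 → 13:09, same day
→ 2025-06-16 13:09 DXK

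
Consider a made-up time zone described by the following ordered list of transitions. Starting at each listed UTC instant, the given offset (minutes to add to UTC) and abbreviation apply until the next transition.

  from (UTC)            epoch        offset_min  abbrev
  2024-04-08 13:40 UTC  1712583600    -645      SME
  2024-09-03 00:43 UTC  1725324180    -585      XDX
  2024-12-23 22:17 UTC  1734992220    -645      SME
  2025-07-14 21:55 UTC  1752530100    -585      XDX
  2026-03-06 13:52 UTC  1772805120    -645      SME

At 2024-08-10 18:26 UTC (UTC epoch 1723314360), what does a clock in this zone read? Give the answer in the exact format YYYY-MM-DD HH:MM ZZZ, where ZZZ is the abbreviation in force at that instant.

2024-08-10 07:41 SME

Query: 2024-08-10 18:26 UTC
Rule 1/5 (SME, -10:45): 2024-04-08 13:40 UTC ≤ query < 2024-09-03 00:43 UTC
18·60 + 26 - 645 = 461 min
461 = 0·1440 + 461; 461 = 7·60 + 41 → 07:41, same day
→ 2024-08-10 07:41 SME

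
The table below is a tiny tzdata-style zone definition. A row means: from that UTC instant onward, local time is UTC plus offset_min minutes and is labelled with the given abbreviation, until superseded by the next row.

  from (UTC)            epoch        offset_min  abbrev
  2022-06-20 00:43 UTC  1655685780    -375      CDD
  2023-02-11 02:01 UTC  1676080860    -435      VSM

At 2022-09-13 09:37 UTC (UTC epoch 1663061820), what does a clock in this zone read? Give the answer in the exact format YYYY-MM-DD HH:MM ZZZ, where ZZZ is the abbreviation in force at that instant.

Query: 2022-09-13 09:37 UTC
Rule 1/2 (CDD, -06:15): 2022-06-20 00:43 UTC ≤ query < 2023-02-11 02:01 UTC
9·60 + 37 - 375 = 202 min
202 = 0·1440 + 202; 202 = 3·60 + 22 → 03:22, same day
→ 2022-09-13 03:22 CDD

2022-09-13 03:22 CDD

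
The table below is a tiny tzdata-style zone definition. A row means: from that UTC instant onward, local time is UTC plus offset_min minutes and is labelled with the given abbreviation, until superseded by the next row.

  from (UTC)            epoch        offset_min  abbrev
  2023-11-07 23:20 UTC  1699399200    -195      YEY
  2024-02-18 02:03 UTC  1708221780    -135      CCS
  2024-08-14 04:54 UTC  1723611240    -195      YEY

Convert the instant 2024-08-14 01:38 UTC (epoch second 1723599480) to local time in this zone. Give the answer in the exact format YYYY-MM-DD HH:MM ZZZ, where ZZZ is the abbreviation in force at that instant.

2024-08-13 23:23 CCS

Query: 2024-08-14 01:38 UTC
Rule 2/3 (CCS, -02:15): 2024-02-18 02:03 UTC ≤ query < 2024-08-14 04:54 UTC
1·60 + 38 - 135 = -37 min
-37 = -1·1440 + 1403; 1403 = 23·60 + 23 → 23:23, 2024-08-14 - 1 day = 2024-08-13
→ 2024-08-13 23:23 CCS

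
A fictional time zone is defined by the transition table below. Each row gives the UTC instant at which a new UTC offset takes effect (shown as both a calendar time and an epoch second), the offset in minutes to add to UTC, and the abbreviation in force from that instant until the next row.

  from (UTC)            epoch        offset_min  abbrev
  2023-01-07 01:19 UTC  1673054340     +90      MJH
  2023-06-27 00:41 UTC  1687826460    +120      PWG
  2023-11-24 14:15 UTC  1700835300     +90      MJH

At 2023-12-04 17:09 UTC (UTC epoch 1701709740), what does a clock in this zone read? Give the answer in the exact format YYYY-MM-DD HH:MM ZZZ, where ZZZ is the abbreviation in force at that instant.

Query: 2023-12-04 17:09 UTC
Rule 3/3 (MJH, +01:30): 2023-11-24 14:15 UTC ≤ query < +∞
17·60 + 9 + 90 = 1119 min
1119 = 0·1440 + 1119; 1119 = 18·60 + 39 → 18:39, same day
→ 2023-12-04 18:39 MJH

2023-12-04 18:39 MJH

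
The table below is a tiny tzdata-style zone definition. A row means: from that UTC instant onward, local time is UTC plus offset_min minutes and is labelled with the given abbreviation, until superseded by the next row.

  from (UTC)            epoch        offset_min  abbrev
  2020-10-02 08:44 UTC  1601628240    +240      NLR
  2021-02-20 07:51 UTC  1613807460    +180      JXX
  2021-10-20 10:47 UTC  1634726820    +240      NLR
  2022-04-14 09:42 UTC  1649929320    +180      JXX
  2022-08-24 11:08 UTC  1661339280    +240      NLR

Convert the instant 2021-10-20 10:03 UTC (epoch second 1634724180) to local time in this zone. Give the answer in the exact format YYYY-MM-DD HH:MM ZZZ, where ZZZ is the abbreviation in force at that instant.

Query: 2021-10-20 10:03 UTC
Rule 2/5 (JXX, +03:00): 2021-02-20 07:51 UTC ≤ query < 2021-10-20 10:47 UTC
10·60 + 3 + 180 = 783 min
783 = 0·1440 + 783; 783 = 13·60 + 3 → 13:03, same day
→ 2021-10-20 13:03 JXX

2021-10-20 13:03 JXX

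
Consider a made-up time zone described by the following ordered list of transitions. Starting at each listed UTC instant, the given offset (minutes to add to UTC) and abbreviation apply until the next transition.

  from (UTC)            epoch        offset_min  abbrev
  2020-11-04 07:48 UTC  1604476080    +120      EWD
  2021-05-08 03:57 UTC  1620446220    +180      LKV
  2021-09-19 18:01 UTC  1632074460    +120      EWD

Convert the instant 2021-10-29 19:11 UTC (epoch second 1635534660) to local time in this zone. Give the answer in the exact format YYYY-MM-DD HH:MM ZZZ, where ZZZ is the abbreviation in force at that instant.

Query: 2021-10-29 19:11 UTC
Rule 3/3 (EWD, +02:00): 2021-09-19 18:01 UTC ≤ query < +∞
19·60 + 11 + 120 = 1271 min
1271 = 0·1440 + 1271; 1271 = 21·60 + 11 → 21:11, same day
→ 2021-10-29 21:11 EWD

2021-10-29 21:11 EWD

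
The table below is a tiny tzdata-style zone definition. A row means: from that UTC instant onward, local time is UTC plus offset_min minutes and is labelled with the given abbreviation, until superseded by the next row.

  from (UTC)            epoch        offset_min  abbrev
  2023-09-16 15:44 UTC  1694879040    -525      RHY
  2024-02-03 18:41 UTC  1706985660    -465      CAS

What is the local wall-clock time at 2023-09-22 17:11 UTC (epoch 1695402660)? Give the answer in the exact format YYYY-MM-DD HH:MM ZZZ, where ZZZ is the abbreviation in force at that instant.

2023-09-22 08:26 RHY

Query: 2023-09-22 17:11 UTC
Rule 1/2 (RHY, -08:45): 2023-09-16 15:44 UTC ≤ query < 2024-02-03 18:41 UTC
17·60 + 11 - 525 = 506 min
506 = 0·1440 + 506; 506 = 8·60 + 26 → 08:26, same day
→ 2023-09-22 08:26 RHY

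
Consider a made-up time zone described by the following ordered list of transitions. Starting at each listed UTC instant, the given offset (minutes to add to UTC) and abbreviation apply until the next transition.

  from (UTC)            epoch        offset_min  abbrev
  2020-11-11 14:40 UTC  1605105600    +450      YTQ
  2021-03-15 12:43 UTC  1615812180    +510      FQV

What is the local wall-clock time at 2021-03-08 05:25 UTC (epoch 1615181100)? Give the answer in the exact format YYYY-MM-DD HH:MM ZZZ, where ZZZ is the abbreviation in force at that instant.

Query: 2021-03-08 05:25 UTC
Rule 1/2 (YTQ, +07:30): 2020-11-11 14:40 UTC ≤ query < 2021-03-15 12:43 UTC
5·60 + 25 + 450 = 775 min
775 = 0·1440 + 775; 775 = 12·60 + 55 → 12:55, same day
→ 2021-03-08 12:55 YTQ

2021-03-08 12:55 YTQ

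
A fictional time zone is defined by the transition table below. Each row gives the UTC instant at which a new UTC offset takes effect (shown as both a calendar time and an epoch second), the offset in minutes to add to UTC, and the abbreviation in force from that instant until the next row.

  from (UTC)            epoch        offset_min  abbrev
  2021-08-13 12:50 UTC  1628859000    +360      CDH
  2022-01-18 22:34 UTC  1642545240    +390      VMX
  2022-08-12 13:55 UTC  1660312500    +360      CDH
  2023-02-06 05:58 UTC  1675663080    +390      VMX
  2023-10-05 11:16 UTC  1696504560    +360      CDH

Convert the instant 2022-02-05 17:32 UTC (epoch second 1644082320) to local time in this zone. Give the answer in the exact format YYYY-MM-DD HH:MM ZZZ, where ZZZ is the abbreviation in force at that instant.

2022-02-06 00:02 VMX

Query: 2022-02-05 17:32 UTC
Rule 2/5 (VMX, +06:30): 2022-01-18 22:34 UTC ≤ query < 2022-08-12 13:55 UTC
17·60 + 32 + 390 = 1442 min
1442 = 1·1440 + 2; 2 = 0·60 + 2 → 00:02, 2022-02-05 + 1 day = 2022-02-06
→ 2022-02-06 00:02 VMX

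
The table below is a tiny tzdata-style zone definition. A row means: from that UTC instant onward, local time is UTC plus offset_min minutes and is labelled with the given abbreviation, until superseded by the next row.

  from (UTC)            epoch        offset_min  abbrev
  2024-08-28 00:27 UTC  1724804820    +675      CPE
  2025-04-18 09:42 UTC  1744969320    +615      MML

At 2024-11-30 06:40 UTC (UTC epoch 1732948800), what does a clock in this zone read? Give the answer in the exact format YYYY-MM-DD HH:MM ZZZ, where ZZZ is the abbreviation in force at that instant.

Query: 2024-11-30 06:40 UTC
Rule 1/2 (CPE, +11:15): 2024-08-28 00:27 UTC ≤ query < 2025-04-18 09:42 UTC
6·60 + 40 + 675 = 1075 min
1075 = 0·1440 + 1075; 1075 = 17·60 + 55 → 17:55, same day
→ 2024-11-30 17:55 CPE

2024-11-30 17:55 CPE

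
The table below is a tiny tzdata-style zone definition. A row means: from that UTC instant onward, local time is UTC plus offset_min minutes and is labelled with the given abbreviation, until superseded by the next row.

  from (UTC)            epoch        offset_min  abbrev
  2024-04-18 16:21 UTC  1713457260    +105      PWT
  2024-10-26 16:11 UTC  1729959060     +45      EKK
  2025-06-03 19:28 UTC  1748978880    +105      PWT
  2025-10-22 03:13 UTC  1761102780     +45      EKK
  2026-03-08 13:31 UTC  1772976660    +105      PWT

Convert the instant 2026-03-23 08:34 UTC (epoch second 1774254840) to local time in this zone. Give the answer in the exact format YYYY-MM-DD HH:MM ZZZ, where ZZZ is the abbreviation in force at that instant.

Query: 2026-03-23 08:34 UTC
Rule 5/5 (PWT, +01:45): 2026-03-08 13:31 UTC ≤ query < +∞
8·60 + 34 + 105 = 619 min
619 = 0·1440 + 619; 619 = 10·60 + 19 → 10:19, same day
→ 2026-03-23 10:19 PWT

2026-03-23 10:19 PWT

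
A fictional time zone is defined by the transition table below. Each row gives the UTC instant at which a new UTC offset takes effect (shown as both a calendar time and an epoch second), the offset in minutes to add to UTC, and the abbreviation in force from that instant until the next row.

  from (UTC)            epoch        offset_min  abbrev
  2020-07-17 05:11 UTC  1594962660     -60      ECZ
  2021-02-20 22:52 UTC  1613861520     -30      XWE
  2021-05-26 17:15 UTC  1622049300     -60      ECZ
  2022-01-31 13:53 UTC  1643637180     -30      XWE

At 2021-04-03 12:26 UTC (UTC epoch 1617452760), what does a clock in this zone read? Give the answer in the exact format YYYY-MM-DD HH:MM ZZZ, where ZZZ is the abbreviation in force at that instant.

2021-04-03 11:56 XWE

Query: 2021-04-03 12:26 UTC
Rule 2/4 (XWE, -00:30): 2021-02-20 22:52 UTC ≤ query < 2021-05-26 17:15 UTC
12·60 + 26 - 30 = 716 min
716 = 0·1440 + 716; 716 = 11·60 + 56 → 11:56, same day
→ 2021-04-03 11:56 XWE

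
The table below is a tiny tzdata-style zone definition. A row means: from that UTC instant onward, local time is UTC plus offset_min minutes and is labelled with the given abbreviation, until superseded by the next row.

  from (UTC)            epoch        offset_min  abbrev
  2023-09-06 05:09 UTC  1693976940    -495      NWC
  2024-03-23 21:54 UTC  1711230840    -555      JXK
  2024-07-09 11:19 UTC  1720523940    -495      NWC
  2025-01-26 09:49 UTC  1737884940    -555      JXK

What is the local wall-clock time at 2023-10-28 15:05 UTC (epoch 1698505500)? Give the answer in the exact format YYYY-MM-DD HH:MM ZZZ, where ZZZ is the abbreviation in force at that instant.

Query: 2023-10-28 15:05 UTC
Rule 1/4 (NWC, -08:15): 2023-09-06 05:09 UTC ≤ query < 2024-03-23 21:54 UTC
15·60 + 5 - 495 = 410 min
410 = 0·1440 + 410; 410 = 6·60 + 50 → 06:50, same day
→ 2023-10-28 06:50 NWC

2023-10-28 06:50 NWC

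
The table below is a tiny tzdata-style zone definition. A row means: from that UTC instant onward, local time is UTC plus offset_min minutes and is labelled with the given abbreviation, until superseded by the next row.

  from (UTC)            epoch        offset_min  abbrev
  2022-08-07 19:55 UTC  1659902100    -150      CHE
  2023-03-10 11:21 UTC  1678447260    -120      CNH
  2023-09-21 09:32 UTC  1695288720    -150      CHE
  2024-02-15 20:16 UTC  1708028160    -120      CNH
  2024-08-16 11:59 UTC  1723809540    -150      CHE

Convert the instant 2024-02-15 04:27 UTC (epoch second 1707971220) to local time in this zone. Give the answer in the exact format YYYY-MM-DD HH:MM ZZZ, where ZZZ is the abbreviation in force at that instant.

2024-02-15 01:57 CHE

Query: 2024-02-15 04:27 UTC
Rule 3/5 (CHE, -02:30): 2023-09-21 09:32 UTC ≤ query < 2024-02-15 20:16 UTC
4·60 + 27 - 150 = 117 min
117 = 0·1440 + 117; 117 = 1·60 + 57 → 01:57, same day
→ 2024-02-15 01:57 CHE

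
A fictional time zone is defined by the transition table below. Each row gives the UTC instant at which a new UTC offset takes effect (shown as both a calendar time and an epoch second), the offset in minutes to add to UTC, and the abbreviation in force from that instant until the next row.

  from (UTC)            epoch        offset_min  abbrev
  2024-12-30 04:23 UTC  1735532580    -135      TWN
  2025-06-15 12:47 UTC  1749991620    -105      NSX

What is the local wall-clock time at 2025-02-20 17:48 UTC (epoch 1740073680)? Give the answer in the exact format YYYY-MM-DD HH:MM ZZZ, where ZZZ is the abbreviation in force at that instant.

2025-02-20 15:33 TWN

Query: 2025-02-20 17:48 UTC
Rule 1/2 (TWN, -02:15): 2024-12-30 04:23 UTC ≤ query < 2025-06-15 12:47 UTC
17·60 + 48 - 135 = 933 min
933 = 0·1440 + 933; 933 = 15·60 + 33 → 15:33, same day
→ 2025-02-20 15:33 TWN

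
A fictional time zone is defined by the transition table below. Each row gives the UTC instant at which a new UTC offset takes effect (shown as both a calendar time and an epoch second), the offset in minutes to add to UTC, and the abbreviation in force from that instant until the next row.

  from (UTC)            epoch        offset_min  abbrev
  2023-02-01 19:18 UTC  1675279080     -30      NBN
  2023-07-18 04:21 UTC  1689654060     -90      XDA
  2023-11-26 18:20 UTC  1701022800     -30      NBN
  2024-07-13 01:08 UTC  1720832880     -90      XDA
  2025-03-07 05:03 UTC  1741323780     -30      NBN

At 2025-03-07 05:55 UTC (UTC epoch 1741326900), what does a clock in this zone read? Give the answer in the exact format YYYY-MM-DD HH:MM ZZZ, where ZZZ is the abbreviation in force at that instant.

2025-03-07 05:25 NBN

Query: 2025-03-07 05:55 UTC
Rule 5/5 (NBN, -00:30): 2025-03-07 05:03 UTC ≤ query < +∞
5·60 + 55 - 30 = 325 min
325 = 0·1440 + 325; 325 = 5·60 + 25 → 05:25, same day
→ 2025-03-07 05:25 NBN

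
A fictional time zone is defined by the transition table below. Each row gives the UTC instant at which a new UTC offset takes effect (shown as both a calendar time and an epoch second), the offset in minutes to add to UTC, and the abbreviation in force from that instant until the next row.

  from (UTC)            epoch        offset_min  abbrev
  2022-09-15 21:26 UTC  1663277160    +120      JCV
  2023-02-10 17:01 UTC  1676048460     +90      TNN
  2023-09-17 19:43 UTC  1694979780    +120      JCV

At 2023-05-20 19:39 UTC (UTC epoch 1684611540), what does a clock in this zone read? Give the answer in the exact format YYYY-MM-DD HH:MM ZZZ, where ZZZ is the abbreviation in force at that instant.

2023-05-20 21:09 TNN

Query: 2023-05-20 19:39 UTC
Rule 2/3 (TNN, +01:30): 2023-02-10 17:01 UTC ≤ query < 2023-09-17 19:43 UTC
19·60 + 39 + 90 = 1269 min
1269 = 0·1440 + 1269; 1269 = 21·60 + 9 → 21:09, same day
→ 2023-05-20 21:09 TNN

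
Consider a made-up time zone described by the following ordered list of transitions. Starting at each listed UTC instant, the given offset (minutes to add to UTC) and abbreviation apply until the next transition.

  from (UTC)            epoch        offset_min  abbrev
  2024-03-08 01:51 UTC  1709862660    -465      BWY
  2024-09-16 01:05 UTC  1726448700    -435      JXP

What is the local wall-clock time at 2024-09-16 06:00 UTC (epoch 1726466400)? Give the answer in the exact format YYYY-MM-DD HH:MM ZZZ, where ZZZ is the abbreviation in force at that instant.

2024-09-15 22:45 JXP

Query: 2024-09-16 06:00 UTC
Rule 2/2 (JXP, -07:15): 2024-09-16 01:05 UTC ≤ query < +∞
6·60 + 0 - 435 = -75 min
-75 = -1·1440 + 1365; 1365 = 22·60 + 45 → 22:45, 2024-09-16 - 1 day = 2024-09-15
→ 2024-09-15 22:45 JXP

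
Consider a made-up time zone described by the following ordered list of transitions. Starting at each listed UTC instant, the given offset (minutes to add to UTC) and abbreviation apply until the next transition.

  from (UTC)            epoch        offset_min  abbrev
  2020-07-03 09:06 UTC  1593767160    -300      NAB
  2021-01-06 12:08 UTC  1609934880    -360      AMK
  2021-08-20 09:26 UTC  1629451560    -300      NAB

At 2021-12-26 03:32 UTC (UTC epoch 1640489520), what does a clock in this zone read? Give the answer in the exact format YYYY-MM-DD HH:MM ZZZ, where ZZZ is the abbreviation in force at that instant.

Query: 2021-12-26 03:32 UTC
Rule 3/3 (NAB, -05:00): 2021-08-20 09:26 UTC ≤ query < +∞
3·60 + 32 - 300 = -88 min
-88 = -1·1440 + 1352; 1352 = 22·60 + 32 → 22:32, 2021-12-26 - 1 day = 2021-12-25
→ 2021-12-25 22:32 NAB

2021-12-25 22:32 NAB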